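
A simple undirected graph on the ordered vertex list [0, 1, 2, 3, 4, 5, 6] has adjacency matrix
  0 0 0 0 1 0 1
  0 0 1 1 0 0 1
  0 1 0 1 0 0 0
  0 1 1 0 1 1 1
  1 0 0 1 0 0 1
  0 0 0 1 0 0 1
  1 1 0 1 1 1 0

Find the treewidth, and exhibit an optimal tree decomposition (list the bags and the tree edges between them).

Treewidth 2.
Bags: B1 = {1, 3, 6}  B2 = {1, 2, 3}  B3 = {3, 5, 6}  B4 = {3, 4, 6}  B5 = {0, 4, 6}
Tree: B1–B2, B1–B3, B3–B4, B4–B5

Each bag holds 3 vertices, so the decomposition has width 2, which upper-bounds the treewidth. Conversely, {0, 4, 6} is a clique of size 3, and the vertices of any clique must share a bag in every tree decomposition; so some bag has ≥ 3 vertices and tw(G) ≥ 2. Therefore the treewidth is 2.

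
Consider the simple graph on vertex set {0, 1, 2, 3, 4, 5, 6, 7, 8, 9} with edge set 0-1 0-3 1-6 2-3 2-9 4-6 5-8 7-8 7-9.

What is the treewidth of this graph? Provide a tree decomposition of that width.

Treewidth 1.
One optimal decomposition is:
Bags: B1 = {4, 6}  B2 = {1, 6}  B3 = {0, 1}  B4 = {0, 3}  B5 = {2, 3}  B6 = {2, 9}  B7 = {7, 9}  B8 = {7, 8}  B9 = {5, 8}
Tree: B1–B2, B2–B3, B3–B4, B4–B5, B5–B6, B6–B7, B7–B8, B8–B9

The largest bag has 2 vertices, giving width 1; this decomposition certifies tw(G) ≤ 1. Since G has at least one edge (e.g. 4–6), it is not an edgeless graph, so tw(G) ≥ 1. Hence tw(G) = 1 exactly.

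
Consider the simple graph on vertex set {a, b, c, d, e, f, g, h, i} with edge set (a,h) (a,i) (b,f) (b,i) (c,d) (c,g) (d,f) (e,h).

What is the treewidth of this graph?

1

A width-1 tree decomposition is:
Bags: B1 = {e, h}  B2 = {a, h}  B3 = {a, i}  B4 = {b, i}  B5 = {b, f}  B6 = {d, f}  B7 = {c, d}  B8 = {c, g}
Tree: B1–B2, B2–B3, B3–B4, B4–B5, B5–B6, B6–B7, B7–B8
The largest bag has 2 vertices, giving width 1; this decomposition certifies tw(G) ≤ 1. Since G has at least one edge (e.g. e–h), it is not an edgeless graph, so tw(G) ≥ 1. Hence tw(G) = 1 exactly.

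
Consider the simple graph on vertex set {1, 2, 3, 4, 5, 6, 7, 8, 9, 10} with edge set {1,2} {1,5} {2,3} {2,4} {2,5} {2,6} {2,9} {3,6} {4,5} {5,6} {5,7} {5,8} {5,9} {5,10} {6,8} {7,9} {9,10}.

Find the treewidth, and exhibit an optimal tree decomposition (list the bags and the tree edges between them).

Treewidth 2.
One optimal decomposition is:
Bags: B1 = {2, 5, 6}  B2 = {2, 4, 5}  B3 = {5, 6, 8}  B4 = {2, 5, 9}  B5 = {1, 2, 5}  B6 = {5, 7, 9}  B7 = {5, 9, 10}  B8 = {2, 3, 6}
Tree: B1–B2, B1–B3, B1–B4, B1–B5, B4–B6, B4–B7, B1–B8

The largest bag has 3 vertices, giving width 2; this decomposition certifies tw(G) ≤ 2. For the lower bound, the 3 vertices {2, 3, 6} are pairwise adjacent, and any tree decomposition puts a clique entirely inside one bag — forcing width ≥ 2. Hence tw(G) = 2 exactly.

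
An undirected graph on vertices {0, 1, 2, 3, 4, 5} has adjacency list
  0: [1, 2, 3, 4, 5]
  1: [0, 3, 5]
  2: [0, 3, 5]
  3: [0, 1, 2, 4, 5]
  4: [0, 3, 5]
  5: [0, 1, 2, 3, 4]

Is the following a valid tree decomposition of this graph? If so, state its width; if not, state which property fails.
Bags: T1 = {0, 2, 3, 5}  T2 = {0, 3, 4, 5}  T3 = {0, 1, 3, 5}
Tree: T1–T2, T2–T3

Vertex coverage: the bags together contain {0, 1, 2, 3, 4, 5}, the full vertex set. Edge coverage: each edge of G has both endpoints in at least one bag. Running intersection: for every vertex, the bags containing it form a connected subtree. All three properties hold, so this is a valid tree decomposition of width max|bag| − 1 = 3, and hence tw(G) ≤ 3.

Yes; width 3.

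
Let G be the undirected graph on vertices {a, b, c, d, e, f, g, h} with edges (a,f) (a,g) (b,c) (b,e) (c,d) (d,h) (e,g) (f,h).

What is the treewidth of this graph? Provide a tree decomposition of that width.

Every bag has size at most 3, so the width is 3 − 1 = 2 and tw(G) ≤ 2. For the lower bound, G contains the cycle g–e–b–c–d–h–f–a–g, so G is not a forest; only forests have treewidth ≤ 1, hence tw(G) ≥ 2. The upper and lower bounds meet at 2, so that is the treewidth.

Treewidth 2.
One optimal decomposition is:
Bags: B1 = {b, e, g}  B2 = {b, c, g}  B3 = {c, d, g}  B4 = {d, g, h}  B5 = {f, g, h}  B6 = {a, f, g}
Tree: B1–B2, B2–B3, B3–B4, B4–B5, B5–B6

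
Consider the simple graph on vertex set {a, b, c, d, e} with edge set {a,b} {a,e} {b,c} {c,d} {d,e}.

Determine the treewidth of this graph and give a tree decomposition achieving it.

Each bag holds 3 vertices, so the decomposition has width 2, which upper-bounds the treewidth. Since c–b–a–e–d–c is a cycle in G, G is not acyclic. Forests are exactly the graphs of treewidth ≤ 1, so tw(G) ≥ 2. Combining the bounds, tw(G) = 2.

Treewidth 2.
One such decomposition:
Bags: B1 = {a, b, c}  B2 = {a, c, e}  B3 = {c, d, e}
Tree: B1–B2, B2–B3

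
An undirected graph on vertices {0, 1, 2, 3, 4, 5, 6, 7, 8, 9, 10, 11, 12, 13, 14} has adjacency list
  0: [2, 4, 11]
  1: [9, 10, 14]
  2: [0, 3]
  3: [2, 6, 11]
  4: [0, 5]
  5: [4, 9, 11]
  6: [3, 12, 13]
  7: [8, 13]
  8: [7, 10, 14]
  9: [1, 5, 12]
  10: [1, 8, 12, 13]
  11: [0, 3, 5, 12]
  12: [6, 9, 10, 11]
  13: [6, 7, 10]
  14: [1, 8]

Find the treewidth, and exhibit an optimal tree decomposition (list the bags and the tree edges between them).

Treewidth 3.
One optimal decomposition is:
Bags: B1 = {7, 8, 13, 14}  B2 = {8, 10, 13, 14}  B3 = {1, 10, 13, 14}  B4 = {1, 6, 10, 13}  B5 = {1, 6, 10, 12}  B6 = {1, 6, 9, 12}  B7 = {3, 6, 9, 12}  B8 = {3, 9, 11, 12}  B9 = {3, 5, 9, 11}  B10 = {2, 3, 5, 11}  B11 = {0, 2, 5, 11}  B12 = {0, 2, 4, 5}
Tree: B1–B2, B2–B3, B3–B4, B4–B5, B5–B6, B6–B7, B7–B8, B8–B9, B9–B10, B10–B11, B11–B12

The largest bag has 4 vertices, giving width 3; this decomposition certifies tw(G) ≤ 3. For the lower bound: the 4 vertex sets {7,8,14}, {13}, {10}, {1,6,9,12} are disjoint, each induces a connected subgraph, and every pair is joined by at least one edge of G. Contracting each set to a single vertex therefore yields K_{4} as a minor, and since treewidth is minor-monotone, tw(G) ≥ tw(K_{4}) = 3. The upper and lower bounds meet at 3, so that is the treewidth.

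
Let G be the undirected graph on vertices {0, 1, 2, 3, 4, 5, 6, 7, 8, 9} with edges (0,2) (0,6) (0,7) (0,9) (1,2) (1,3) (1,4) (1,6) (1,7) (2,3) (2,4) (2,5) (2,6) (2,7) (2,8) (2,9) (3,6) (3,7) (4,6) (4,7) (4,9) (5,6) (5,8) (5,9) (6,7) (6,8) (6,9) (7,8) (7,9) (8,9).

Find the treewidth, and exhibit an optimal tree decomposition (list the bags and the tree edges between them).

Every bag has size at most 5, so the width is 5 − 1 = 4 and tw(G) ≤ 4. For the lower bound, the 5 vertices {2, 5, 6, 8, 9} are pairwise adjacent, and any tree decomposition puts a clique entirely inside one bag — forcing width ≥ 4. Hence tw(G) = 4 exactly.

Treewidth 4.
One such decomposition:
Bags: B1 = {2, 4, 6, 7, 9}  B2 = {1, 2, 4, 6, 7}  B3 = {2, 6, 7, 8, 9}  B4 = {1, 2, 3, 6, 7}  B5 = {0, 2, 6, 7, 9}  B6 = {2, 5, 6, 8, 9}
Tree: B1–B2, B1–B3, B2–B4, B1–B5, B3–B6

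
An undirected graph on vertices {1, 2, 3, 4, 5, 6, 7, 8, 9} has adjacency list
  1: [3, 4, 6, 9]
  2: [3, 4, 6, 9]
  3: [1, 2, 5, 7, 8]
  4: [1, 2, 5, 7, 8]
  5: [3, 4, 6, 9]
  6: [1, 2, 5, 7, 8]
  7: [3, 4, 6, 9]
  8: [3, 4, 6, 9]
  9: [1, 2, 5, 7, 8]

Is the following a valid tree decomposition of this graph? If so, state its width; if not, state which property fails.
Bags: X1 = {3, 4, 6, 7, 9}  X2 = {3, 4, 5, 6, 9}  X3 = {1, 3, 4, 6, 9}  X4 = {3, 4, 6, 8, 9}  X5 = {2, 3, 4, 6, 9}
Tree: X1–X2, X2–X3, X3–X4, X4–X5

Yes; width 4.

Every vertex of G appears in some bag (union = {1, 2, 3, 4, 5, 6, 7, 8, 9}); every edge is covered by a bag; and for each vertex v the set of bags containing v is connected in the bag tree. The decomposition is therefore valid. The largest bag has 5 vertices, so the width is 4.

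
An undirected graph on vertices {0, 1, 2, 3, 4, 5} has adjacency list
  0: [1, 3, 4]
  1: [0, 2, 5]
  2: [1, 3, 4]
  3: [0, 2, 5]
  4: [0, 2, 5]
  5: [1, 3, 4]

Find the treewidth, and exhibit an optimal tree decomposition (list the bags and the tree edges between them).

Each bag holds 4 vertices, so the decomposition has width 3, which upper-bounds the treewidth. For the lower bound: the 4 vertex sets {1,5}, {0,3}, {2}, {4} are disjoint, each induces a connected subgraph, and every pair is joined by at least one edge of G. Contracting each set to a single vertex therefore yields K_{4} as a minor, and since treewidth is minor-monotone, tw(G) ≥ tw(K_{4}) = 3. Hence tw(G) = 3 exactly.

Treewidth 3.
One optimal decomposition is:
Bags: B1 = {0, 1, 2, 5}  B2 = {0, 2, 3, 5}  B3 = {0, 2, 4, 5}
Tree: B1–B2, B2–B3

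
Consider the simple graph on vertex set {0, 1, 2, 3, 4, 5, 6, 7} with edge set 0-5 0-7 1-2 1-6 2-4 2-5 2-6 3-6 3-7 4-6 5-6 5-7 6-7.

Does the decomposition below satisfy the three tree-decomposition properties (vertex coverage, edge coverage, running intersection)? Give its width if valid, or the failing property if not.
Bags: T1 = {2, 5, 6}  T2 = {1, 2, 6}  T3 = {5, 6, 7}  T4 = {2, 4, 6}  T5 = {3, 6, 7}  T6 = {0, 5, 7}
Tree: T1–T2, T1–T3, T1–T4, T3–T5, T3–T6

Every vertex of G appears in some bag (union = {0, 1, 2, 3, 4, 5, 6, 7}); every edge is covered by a bag; and for each vertex v the set of bags containing v is connected in the bag tree. The decomposition is therefore valid. The largest bag has 3 vertices, so the width is 2.

Yes; width 2.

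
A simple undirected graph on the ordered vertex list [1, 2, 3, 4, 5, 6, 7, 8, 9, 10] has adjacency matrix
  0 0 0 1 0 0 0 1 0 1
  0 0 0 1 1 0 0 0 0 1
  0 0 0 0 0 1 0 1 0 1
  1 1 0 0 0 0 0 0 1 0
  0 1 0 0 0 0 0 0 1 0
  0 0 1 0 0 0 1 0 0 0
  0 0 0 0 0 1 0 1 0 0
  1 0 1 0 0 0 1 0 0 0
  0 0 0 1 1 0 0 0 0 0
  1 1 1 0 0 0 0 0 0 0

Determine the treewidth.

A width-2 tree decomposition is:
Bags: B1 = {6, 7, 8}  B2 = {3, 6, 8}  B3 = {1, 3, 8}  B4 = {1, 3, 10}  B5 = {1, 4, 10}  B6 = {2, 4, 10}  B7 = {2, 4, 9}  B8 = {2, 5, 9}
Tree: B1–B2, B2–B3, B3–B4, B4–B5, B5–B6, B6–B7, B7–B8
Every bag has size at most 3, so the width is 3 − 1 = 2 and tw(G) ≤ 2. The edges 7–6–3–8–7 form a cycle, so G is not a tree and its treewidth is at least 2. Combining the bounds, tw(G) = 2.

2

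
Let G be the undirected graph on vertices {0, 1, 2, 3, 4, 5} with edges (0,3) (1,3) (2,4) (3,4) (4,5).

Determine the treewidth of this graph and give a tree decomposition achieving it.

Treewidth 1.
Bags: B1 = {0, 3}  B2 = {1, 3}  B3 = {3, 4}  B4 = {4, 5}  B5 = {2, 4}
Tree: B1–B2, B1–B3, B3–B4, B3–B5

Each bag holds 2 vertices, so the decomposition has width 1, which upper-bounds the treewidth. Since G has at least one edge (e.g. 0–3), it is not an edgeless graph, so tw(G) ≥ 1. Hence tw(G) = 1 exactly.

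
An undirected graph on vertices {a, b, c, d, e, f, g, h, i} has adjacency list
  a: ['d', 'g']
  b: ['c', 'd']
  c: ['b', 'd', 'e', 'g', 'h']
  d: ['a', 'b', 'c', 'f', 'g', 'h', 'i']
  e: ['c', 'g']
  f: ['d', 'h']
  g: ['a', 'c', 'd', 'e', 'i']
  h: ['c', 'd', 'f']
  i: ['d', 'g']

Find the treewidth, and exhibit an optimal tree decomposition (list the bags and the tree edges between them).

The largest bag has 3 vertices, giving width 2; this decomposition certifies tw(G) ≤ 2. On the other hand G contains the 3-clique {c, d, g}. A clique must lie in a single bag of any decomposition, so no decomposition can have width below 2. Therefore the treewidth is 2.

Treewidth 2.
Bags: B1 = {c, d, g}  B2 = {a, d, g}  B3 = {b, c, d}  B4 = {c, d, h}  B5 = {d, g, i}  B6 = {d, f, h}  B7 = {c, e, g}
Tree: B1–B2, B1–B3, B3–B4, B1–B5, B4–B6, B1–B7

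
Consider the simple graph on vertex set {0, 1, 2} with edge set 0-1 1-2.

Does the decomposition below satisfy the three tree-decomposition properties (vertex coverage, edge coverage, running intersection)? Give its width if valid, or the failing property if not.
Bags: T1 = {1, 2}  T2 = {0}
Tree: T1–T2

No — edge (1,0) lies in no bag.

A tree decomposition must satisfy three properties: every vertex lies in some bag; for every edge, both endpoints lie together in some bag; and for every vertex, the bags containing it form a connected subtree. Here edge (1,0) lies in no bag, so the decomposition is invalid.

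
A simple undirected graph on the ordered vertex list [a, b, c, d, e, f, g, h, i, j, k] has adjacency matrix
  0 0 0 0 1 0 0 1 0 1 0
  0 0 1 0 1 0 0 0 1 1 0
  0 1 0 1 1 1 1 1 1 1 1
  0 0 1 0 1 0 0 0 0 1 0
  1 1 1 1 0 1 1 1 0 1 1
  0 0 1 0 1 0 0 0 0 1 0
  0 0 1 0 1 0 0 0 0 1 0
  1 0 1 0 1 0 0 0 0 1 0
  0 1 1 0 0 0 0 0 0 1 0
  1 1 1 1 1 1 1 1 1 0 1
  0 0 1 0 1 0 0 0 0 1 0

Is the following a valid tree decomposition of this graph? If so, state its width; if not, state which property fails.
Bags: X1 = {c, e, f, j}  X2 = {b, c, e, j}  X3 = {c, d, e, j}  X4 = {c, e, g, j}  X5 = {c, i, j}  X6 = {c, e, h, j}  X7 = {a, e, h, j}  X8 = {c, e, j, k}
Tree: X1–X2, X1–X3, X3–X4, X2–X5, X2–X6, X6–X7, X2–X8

No — edge (b,i) lies in no bag.

A tree decomposition must satisfy three properties: every vertex lies in some bag; for every edge, both endpoints lie together in some bag; and for every vertex, the bags containing it form a connected subtree. Here edge (b,i) lies in no bag, so the decomposition is invalid.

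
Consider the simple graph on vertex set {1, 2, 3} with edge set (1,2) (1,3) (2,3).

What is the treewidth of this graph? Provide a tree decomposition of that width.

Treewidth 2.
Bags: B1 = {1, 2, 3}
Tree: (single bag)

A single bag containing all 3 vertices is trivially a valid decomposition of width 2. For the lower bound, the 3 vertices {1, 2, 3} are pairwise adjacent, and any tree decomposition puts a clique entirely inside one bag — forcing width ≥ 2. Combining the bounds, tw(G) = 2.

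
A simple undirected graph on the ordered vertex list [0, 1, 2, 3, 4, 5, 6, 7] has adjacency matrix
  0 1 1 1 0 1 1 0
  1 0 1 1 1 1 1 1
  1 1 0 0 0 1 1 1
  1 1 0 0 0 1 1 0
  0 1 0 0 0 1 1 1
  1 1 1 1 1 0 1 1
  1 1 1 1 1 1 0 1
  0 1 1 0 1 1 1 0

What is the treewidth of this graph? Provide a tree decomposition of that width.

Every bag has size at most 5, so the width is 5 − 1 = 4 and tw(G) ≤ 4. Conversely, {0, 1, 2, 5, 6} is a clique of size 5, and the vertices of any clique must share a bag in every tree decomposition; so some bag has ≥ 5 vertices and tw(G) ≥ 4. The upper and lower bounds meet at 4, so that is the treewidth.

Treewidth 4.
Bags: B1 = {1, 2, 5, 6, 7}  B2 = {1, 4, 5, 6, 7}  B3 = {0, 1, 2, 5, 6}  B4 = {0, 1, 3, 5, 6}
Tree: B1–B2, B1–B3, B3–B4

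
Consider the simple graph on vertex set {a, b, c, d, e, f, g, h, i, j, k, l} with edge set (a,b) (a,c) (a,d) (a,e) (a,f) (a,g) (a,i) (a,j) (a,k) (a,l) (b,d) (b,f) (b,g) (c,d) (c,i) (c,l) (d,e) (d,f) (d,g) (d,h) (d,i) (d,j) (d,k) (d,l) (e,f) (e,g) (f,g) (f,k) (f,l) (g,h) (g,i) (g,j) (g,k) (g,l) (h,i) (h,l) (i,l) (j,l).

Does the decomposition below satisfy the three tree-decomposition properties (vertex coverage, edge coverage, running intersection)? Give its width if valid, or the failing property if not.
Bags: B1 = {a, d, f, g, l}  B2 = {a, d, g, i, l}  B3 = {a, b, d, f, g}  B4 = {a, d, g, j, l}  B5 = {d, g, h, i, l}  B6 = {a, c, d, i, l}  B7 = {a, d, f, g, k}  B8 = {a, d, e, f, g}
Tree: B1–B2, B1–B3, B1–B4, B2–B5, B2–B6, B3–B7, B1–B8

Yes; width 4.

Every vertex of G appears in some bag (union = {a, b, c, d, e, f, g, h, i, j, k, l}); every edge is covered by a bag; and for each vertex v the set of bags containing v is connected in the bag tree. The decomposition is therefore valid. The largest bag has 5 vertices, so the width is 4.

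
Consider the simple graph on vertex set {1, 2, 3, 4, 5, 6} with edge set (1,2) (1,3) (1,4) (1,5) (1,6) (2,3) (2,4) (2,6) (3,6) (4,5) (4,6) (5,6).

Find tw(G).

3

A width-3 tree decomposition is:
Bags: B1 = {1, 2, 4, 6}  B2 = {1, 2, 3, 6}  B3 = {1, 4, 5, 6}
Tree: B1–B2, B1–B3
Each bag holds 4 vertices, so the decomposition has width 3, which upper-bounds the treewidth. On the other hand G contains the 4-clique {1, 2, 3, 6}. A clique must lie in a single bag of any decomposition, so no decomposition can have width below 3. The upper and lower bounds meet at 3, so that is the treewidth.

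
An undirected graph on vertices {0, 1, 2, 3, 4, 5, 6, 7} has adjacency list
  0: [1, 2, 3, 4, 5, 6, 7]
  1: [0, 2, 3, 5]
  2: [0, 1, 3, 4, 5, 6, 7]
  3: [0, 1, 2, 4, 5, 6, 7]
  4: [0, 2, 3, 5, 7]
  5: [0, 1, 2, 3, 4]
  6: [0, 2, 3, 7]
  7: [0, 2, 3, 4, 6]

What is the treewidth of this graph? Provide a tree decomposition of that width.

The largest bag has 5 vertices, giving width 4; this decomposition certifies tw(G) ≤ 4. For the lower bound, the 5 vertices {0, 1, 2, 3, 5} are pairwise adjacent, and any tree decomposition puts a clique entirely inside one bag — forcing width ≥ 4. Hence tw(G) = 4 exactly.

Treewidth 4.
Bags: B1 = {0, 2, 3, 4, 7}  B2 = {0, 2, 3, 4, 5}  B3 = {0, 2, 3, 6, 7}  B4 = {0, 1, 2, 3, 5}
Tree: B1–B2, B1–B3, B2–B4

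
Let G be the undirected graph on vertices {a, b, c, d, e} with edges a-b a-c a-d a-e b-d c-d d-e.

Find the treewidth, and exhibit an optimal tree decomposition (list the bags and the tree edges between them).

Treewidth 2.
One such decomposition:
Bags: B1 = {a, b, d}  B2 = {a, c, d}  B3 = {a, d, e}
Tree: B1–B2, B1–B3

The largest bag has 3 vertices, giving width 2; this decomposition certifies tw(G) ≤ 2. Conversely, {a, d, e} is a clique of size 3, and the vertices of any clique must share a bag in every tree decomposition; so some bag has ≥ 3 vertices and tw(G) ≥ 2. The upper and lower bounds meet at 2, so that is the treewidth.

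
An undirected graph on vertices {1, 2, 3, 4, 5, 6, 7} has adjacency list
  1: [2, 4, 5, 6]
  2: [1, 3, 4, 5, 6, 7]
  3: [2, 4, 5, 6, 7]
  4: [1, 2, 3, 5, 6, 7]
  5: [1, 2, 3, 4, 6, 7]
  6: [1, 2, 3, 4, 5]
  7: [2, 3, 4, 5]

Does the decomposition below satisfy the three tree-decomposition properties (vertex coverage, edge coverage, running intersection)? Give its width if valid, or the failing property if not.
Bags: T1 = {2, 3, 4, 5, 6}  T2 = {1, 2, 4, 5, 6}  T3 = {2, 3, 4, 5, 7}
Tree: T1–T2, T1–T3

Yes; width 4.

Vertex coverage: the bags together contain {1, 2, 3, 4, 5, 6, 7}, the full vertex set. Edge coverage: each edge of G has both endpoints in at least one bag. Running intersection: for every vertex, the bags containing it form a connected subtree. All three properties hold, so this is a valid tree decomposition of width max|bag| − 1 = 4, and hence tw(G) ≤ 4.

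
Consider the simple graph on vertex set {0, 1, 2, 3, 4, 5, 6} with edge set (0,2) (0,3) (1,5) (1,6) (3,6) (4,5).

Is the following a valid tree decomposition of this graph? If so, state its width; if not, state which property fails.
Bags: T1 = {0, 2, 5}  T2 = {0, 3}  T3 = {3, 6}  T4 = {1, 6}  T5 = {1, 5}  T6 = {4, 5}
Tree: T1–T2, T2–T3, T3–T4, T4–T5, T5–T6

A tree decomposition must satisfy three properties: every vertex lies in some bag; for every edge, both endpoints lie together in some bag; and for every vertex, the bags containing it form a connected subtree. Here bags containing vertex 5 are not connected in the tree, so the decomposition is invalid.

No — bags containing vertex 5 are not connected in the tree.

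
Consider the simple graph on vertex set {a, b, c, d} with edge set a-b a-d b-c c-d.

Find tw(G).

A width-2 tree decomposition is:
Bags: B1 = {a, b, c}  B2 = {a, c, d}
Tree: B1–B2
Every bag has size at most 3, so the width is 3 − 1 = 2 and tw(G) ≤ 2. The edges c–b–a–d–c form a cycle, so G is not a tree and its treewidth is at least 2. Therefore the treewidth is 2.

2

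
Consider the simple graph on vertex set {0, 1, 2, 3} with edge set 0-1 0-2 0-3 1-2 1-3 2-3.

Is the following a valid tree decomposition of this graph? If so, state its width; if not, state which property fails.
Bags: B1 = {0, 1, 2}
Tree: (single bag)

No — vertex 3 appears in no bag.

A tree decomposition must satisfy three properties: every vertex lies in some bag; for every edge, both endpoints lie together in some bag; and for every vertex, the bags containing it form a connected subtree. Here vertex 3 appears in no bag, so the decomposition is invalid.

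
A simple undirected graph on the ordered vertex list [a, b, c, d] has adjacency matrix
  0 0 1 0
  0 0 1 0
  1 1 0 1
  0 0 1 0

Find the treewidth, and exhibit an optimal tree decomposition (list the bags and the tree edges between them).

Treewidth 1.
Bags: B1 = {b, c}  B2 = {a, c}  B3 = {c, d}
Tree: B1–B2, B2–B3

Every bag has size at most 2, so the width is 2 − 1 = 1 and tw(G) ≤ 1. G has an edge, so its treewidth is at least 1. The upper and lower bounds meet at 1, so that is the treewidth.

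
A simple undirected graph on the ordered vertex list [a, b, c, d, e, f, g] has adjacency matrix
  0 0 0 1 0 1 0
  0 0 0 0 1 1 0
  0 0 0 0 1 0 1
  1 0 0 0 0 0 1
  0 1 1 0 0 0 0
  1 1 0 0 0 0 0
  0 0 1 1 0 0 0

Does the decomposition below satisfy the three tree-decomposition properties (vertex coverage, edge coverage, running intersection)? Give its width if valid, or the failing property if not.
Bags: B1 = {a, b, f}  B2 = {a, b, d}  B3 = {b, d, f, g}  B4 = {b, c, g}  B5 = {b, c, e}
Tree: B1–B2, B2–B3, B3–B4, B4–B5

A tree decomposition must satisfy three properties: every vertex lies in some bag; for every edge, both endpoints lie together in some bag; and for every vertex, the bags containing it form a connected subtree. Here bags containing vertex f are not connected in the tree, so the decomposition is invalid.

No — bags containing vertex f are not connected in the tree.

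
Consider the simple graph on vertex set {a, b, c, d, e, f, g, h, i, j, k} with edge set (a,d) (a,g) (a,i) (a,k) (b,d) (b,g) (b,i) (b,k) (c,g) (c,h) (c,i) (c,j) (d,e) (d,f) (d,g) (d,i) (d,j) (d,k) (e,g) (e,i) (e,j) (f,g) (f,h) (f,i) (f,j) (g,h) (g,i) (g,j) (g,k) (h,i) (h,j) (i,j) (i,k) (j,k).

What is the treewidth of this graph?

4

A width-4 tree decomposition is:
Bags: B1 = {f, g, h, i, j}  B2 = {d, f, g, i, j}  B3 = {d, e, g, i, j}  B4 = {d, g, i, j, k}  B5 = {c, g, h, i, j}  B6 = {b, d, g, i, k}  B7 = {a, d, g, i, k}
Tree: B1–B2, B2–B3, B2–B4, B1–B5, B4–B6, B4–B7
The largest bag has 5 vertices, giving width 4; this decomposition certifies tw(G) ≤ 4. On the other hand G contains the 5-clique {d, e, g, i, j}. A clique must lie in a single bag of any decomposition, so no decomposition can have width below 4. Hence tw(G) = 4 exactly.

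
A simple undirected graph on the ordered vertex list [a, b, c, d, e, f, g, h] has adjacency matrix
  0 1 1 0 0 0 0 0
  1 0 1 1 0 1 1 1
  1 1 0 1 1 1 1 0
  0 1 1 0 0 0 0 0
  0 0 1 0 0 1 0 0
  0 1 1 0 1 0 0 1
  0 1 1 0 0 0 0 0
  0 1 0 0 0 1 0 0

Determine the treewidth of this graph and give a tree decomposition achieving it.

The largest bag has 3 vertices, giving width 2; this decomposition certifies tw(G) ≤ 2. On the other hand G contains the 3-clique {c, e, f}. A clique must lie in a single bag of any decomposition, so no decomposition can have width below 2. The upper and lower bounds meet at 2, so that is the treewidth.

Treewidth 2.
One optimal decomposition is:
Bags: B1 = {b, c, f}  B2 = {c, e, f}  B3 = {b, c, d}  B4 = {b, c, g}  B5 = {a, b, c}  B6 = {b, f, h}
Tree: B1–B2, B1–B3, B1–B4, B1–B5, B1–B6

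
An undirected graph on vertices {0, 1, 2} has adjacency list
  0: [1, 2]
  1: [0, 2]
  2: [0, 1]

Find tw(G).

A width-2 tree decomposition is:
Bags: B1 = {0, 1, 2}
Tree: (single bag)
With just one bag of size 3, the width is 3 − 1 = 2, so tw(G) ≤ 2. On the other hand G contains the 3-clique {0, 1, 2}. A clique must lie in a single bag of any decomposition, so no decomposition can have width below 2. Therefore the treewidth is 2.

2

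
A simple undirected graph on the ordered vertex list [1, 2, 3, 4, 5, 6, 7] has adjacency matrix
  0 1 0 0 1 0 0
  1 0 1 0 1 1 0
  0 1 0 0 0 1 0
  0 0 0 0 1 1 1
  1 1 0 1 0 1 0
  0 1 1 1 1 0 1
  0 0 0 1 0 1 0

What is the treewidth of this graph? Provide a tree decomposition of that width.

Every bag has size at most 3, so the width is 3 − 1 = 2 and tw(G) ≤ 2. Conversely, {1, 2, 5} is a clique of size 3, and the vertices of any clique must share a bag in every tree decomposition; so some bag has ≥ 3 vertices and tw(G) ≥ 2. Combining the bounds, tw(G) = 2.

Treewidth 2.
One such decomposition:
Bags: B1 = {2, 5, 6}  B2 = {4, 5, 6}  B3 = {2, 3, 6}  B4 = {4, 6, 7}  B5 = {1, 2, 5}
Tree: B1–B2, B1–B3, B2–B4, B1–B5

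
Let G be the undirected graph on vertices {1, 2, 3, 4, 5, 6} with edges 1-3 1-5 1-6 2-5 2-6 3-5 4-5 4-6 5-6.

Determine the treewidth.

A width-2 tree decomposition is:
Bags: B1 = {1, 5, 6}  B2 = {2, 5, 6}  B3 = {4, 5, 6}  B4 = {1, 3, 5}
Tree: B1–B2, B2–B3, B1–B4
Each bag holds 3 vertices, so the decomposition has width 2, which upper-bounds the treewidth. On the other hand G contains the 3-clique {1, 3, 5}. A clique must lie in a single bag of any decomposition, so no decomposition can have width below 2. The upper and lower bounds meet at 2, so that is the treewidth.

2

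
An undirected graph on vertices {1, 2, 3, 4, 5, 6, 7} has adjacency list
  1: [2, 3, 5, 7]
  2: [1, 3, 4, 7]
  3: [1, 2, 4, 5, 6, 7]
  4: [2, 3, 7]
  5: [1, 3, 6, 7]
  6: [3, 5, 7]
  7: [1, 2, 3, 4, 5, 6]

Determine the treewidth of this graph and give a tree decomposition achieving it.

The largest bag has 4 vertices, giving width 3; this decomposition certifies tw(G) ≤ 3. On the other hand G contains the 4-clique {1, 2, 3, 7}. A clique must lie in a single bag of any decomposition, so no decomposition can have width below 3. Hence tw(G) = 3 exactly.

Treewidth 3.
Bags: B1 = {1, 2, 3, 7}  B2 = {1, 3, 5, 7}  B3 = {2, 3, 4, 7}  B4 = {3, 5, 6, 7}
Tree: B1–B2, B1–B3, B2–B4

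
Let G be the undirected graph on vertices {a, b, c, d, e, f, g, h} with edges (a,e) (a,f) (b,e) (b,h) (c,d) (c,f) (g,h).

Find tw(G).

A width-1 tree decomposition is:
Bags: B1 = {g, h}  B2 = {b, h}  B3 = {b, e}  B4 = {a, e}  B5 = {a, f}  B6 = {c, f}  B7 = {c, d}
Tree: B1–B2, B2–B3, B3–B4, B4–B5, B5–B6, B6–B7
Every bag has size at most 2, so the width is 2 − 1 = 1 and tw(G) ≤ 1. G has an edge, so its treewidth is at least 1. Combining the bounds, tw(G) = 1.

1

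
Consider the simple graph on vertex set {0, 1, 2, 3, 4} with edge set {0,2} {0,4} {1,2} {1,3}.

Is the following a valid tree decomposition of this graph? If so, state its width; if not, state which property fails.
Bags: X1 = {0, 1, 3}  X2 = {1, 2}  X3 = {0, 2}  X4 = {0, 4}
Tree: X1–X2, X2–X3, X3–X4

A tree decomposition must satisfy three properties: every vertex lies in some bag; for every edge, both endpoints lie together in some bag; and for every vertex, the bags containing it form a connected subtree. Here bags containing vertex 0 are not connected in the tree, so the decomposition is invalid.

No — bags containing vertex 0 are not connected in the tree.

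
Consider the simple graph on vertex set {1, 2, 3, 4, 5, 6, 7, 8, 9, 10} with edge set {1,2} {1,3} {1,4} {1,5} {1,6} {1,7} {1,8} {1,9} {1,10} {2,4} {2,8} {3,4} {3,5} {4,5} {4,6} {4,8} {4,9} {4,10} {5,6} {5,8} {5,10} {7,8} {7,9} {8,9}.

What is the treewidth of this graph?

3

A width-3 tree decomposition is:
Bags: B1 = {1, 4, 5, 6}  B2 = {1, 4, 5, 8}  B3 = {1, 2, 4, 8}  B4 = {1, 4, 8, 9}  B5 = {1, 3, 4, 5}  B6 = {1, 4, 5, 10}  B7 = {1, 7, 8, 9}
Tree: B1–B2, B2–B3, B2–B4, B2–B5, B5–B6, B4–B7
The largest bag has 4 vertices, giving width 3; this decomposition certifies tw(G) ≤ 3. On the other hand G contains the 4-clique {1, 4, 8, 9}. A clique must lie in a single bag of any decomposition, so no decomposition can have width below 3. Hence tw(G) = 3 exactly.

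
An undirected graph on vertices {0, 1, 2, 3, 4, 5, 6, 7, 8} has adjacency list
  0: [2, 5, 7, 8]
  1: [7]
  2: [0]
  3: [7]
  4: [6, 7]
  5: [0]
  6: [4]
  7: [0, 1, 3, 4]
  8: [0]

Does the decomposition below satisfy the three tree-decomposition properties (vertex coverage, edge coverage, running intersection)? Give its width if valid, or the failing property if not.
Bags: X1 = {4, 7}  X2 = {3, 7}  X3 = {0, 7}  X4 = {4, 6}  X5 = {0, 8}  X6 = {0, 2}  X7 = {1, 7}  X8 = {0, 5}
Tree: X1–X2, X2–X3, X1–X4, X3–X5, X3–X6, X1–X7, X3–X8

Checking the three conditions: (i) the bags cover all of {0, 1, 2, 3, 4, 5, 6, 7, 8}; (ii) for each edge, some bag contains both endpoints; (iii) the bags containing any fixed vertex form a subtree. All hold, so the decomposition is valid with width 2 − 1 = 1.

Yes; width 1.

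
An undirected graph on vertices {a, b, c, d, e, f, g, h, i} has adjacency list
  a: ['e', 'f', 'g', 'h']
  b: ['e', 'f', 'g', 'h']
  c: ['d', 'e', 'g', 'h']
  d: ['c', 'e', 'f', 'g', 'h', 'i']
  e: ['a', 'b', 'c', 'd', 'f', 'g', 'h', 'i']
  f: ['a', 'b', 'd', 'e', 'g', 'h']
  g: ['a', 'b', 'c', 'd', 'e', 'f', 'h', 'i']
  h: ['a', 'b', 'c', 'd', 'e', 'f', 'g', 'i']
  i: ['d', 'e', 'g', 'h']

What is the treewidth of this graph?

A width-4 tree decomposition is:
Bags: B1 = {a, e, f, g, h}  B2 = {d, e, f, g, h}  B3 = {d, e, g, h, i}  B4 = {b, e, f, g, h}  B5 = {c, d, e, g, h}
Tree: B1–B2, B2–B3, B2–B4, B2–B5
Each bag holds 5 vertices, so the decomposition has width 4, which upper-bounds the treewidth. Conversely, {c, d, e, g, h} is a clique of size 5, and the vertices of any clique must share a bag in every tree decomposition; so some bag has ≥ 5 vertices and tw(G) ≥ 4. Hence tw(G) = 4 exactly.

4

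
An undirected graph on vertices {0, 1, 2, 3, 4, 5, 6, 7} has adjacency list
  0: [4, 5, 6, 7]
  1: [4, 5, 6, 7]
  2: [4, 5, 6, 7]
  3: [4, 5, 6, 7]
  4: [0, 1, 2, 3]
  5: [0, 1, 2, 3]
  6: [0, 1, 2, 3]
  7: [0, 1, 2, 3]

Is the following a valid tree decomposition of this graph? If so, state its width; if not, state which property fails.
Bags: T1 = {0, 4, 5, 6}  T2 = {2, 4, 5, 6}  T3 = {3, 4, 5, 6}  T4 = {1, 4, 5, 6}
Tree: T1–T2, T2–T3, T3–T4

No — vertex 7 appears in no bag.

A tree decomposition must satisfy three properties: every vertex lies in some bag; for every edge, both endpoints lie together in some bag; and for every vertex, the bags containing it form a connected subtree. Here vertex 7 appears in no bag, so the decomposition is invalid.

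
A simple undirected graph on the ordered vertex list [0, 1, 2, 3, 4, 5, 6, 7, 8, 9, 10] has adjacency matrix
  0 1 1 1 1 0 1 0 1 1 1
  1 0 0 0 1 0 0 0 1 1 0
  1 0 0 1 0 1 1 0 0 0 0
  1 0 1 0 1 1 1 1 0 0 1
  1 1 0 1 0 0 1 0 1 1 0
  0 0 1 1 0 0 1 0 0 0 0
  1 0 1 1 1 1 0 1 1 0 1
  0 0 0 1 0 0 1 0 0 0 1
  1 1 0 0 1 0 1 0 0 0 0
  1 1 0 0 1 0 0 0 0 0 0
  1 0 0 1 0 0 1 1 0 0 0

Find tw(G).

A width-3 tree decomposition is:
Bags: B1 = {0, 3, 4, 6}  B2 = {0, 4, 6, 8}  B3 = {0, 3, 6, 10}  B4 = {0, 1, 4, 8}  B5 = {0, 2, 3, 6}  B6 = {2, 3, 5, 6}  B7 = {0, 1, 4, 9}  B8 = {3, 6, 7, 10}
Tree: B1–B2, B1–B3, B2–B4, B1–B5, B5–B6, B4–B7, B3–B8
Every bag has size at most 4, so the width is 4 − 1 = 3 and tw(G) ≤ 3. Conversely, {0, 2, 3, 6} is a clique of size 4, and the vertices of any clique must share a bag in every tree decomposition; so some bag has ≥ 4 vertices and tw(G) ≥ 3. Combining the bounds, tw(G) = 3.

3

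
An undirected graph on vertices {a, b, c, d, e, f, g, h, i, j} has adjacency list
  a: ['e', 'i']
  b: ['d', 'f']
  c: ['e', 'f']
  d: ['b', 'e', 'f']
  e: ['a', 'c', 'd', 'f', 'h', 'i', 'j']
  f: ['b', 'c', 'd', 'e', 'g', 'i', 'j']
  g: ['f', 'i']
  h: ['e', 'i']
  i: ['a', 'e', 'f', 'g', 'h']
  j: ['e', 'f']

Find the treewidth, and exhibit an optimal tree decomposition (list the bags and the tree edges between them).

Treewidth 2.
One optimal decomposition is:
Bags: B1 = {c, e, f}  B2 = {e, f, i}  B3 = {a, e, i}  B4 = {f, g, i}  B5 = {d, e, f}  B6 = {e, f, j}  B7 = {b, d, f}  B8 = {e, h, i}
Tree: B1–B2, B2–B3, B2–B4, B1–B5, B2–B6, B5–B7, B3–B8

The largest bag has 3 vertices, giving width 2; this decomposition certifies tw(G) ≤ 2. For the lower bound, the 3 vertices {a, e, i} are pairwise adjacent, and any tree decomposition puts a clique entirely inside one bag — forcing width ≥ 2. Hence tw(G) = 2 exactly.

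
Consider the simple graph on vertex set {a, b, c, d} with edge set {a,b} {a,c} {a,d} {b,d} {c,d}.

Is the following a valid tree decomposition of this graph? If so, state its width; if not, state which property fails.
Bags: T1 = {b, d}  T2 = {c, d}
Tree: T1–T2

No — vertex a appears in no bag.

A tree decomposition must satisfy three properties: every vertex lies in some bag; for every edge, both endpoints lie together in some bag; and for every vertex, the bags containing it form a connected subtree. Here vertex a appears in no bag, so the decomposition is invalid.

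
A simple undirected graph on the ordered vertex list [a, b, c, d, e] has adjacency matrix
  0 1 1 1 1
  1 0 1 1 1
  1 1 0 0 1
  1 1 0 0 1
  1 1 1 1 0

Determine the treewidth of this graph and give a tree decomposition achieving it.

The largest bag has 4 vertices, giving width 3; this decomposition certifies tw(G) ≤ 3. On the other hand G contains the 4-clique {a, b, d, e}. A clique must lie in a single bag of any decomposition, so no decomposition can have width below 3. Hence tw(G) = 3 exactly.

Treewidth 3.
Bags: B1 = {a, b, d, e}  B2 = {a, b, c, e}
Tree: B1–B2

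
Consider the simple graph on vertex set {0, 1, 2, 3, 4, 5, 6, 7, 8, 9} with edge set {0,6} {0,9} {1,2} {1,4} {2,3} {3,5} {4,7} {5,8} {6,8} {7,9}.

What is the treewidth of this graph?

2

A width-2 tree decomposition is:
Bags: B1 = {1, 2, 3}  B2 = {1, 3, 5}  B3 = {1, 5, 8}  B4 = {1, 6, 8}  B5 = {0, 1, 6}  B6 = {0, 1, 9}  B7 = {1, 7, 9}  B8 = {1, 4, 7}
Tree: B1–B2, B2–B3, B3–B4, B4–B5, B5–B6, B6–B7, B7–B8
Every bag has size at most 3, so the width is 3 − 1 = 2 and tw(G) ≤ 2. The edges 1–2–3–5–8–6–0–9–7–4–1 form a cycle, so G is not a tree and its treewidth is at least 2. The upper and lower bounds meet at 2, so that is the treewidth.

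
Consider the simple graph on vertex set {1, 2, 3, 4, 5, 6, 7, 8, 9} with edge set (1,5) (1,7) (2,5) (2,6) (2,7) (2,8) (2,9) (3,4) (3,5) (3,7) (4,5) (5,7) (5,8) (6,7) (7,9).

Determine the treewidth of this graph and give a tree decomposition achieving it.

Each bag holds 3 vertices, so the decomposition has width 2, which upper-bounds the treewidth. On the other hand G contains the 3-clique {2, 7, 9}. A clique must lie in a single bag of any decomposition, so no decomposition can have width below 2. The upper and lower bounds meet at 2, so that is the treewidth.

Treewidth 2.
One optimal decomposition is:
Bags: B1 = {2, 5, 7}  B2 = {3, 5, 7}  B3 = {2, 5, 8}  B4 = {1, 5, 7}  B5 = {3, 4, 5}  B6 = {2, 6, 7}  B7 = {2, 7, 9}
Tree: B1–B2, B1–B3, B2–B4, B2–B5, B1–B6, B6–B7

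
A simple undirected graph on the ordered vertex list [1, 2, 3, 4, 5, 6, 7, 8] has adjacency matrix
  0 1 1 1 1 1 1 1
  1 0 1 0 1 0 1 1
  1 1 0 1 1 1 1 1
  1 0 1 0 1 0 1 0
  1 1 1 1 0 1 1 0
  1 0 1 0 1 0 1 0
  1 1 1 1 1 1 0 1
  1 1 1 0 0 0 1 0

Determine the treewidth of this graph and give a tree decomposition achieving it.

Each bag holds 5 vertices, so the decomposition has width 4, which upper-bounds the treewidth. On the other hand G contains the 5-clique {1, 2, 3, 7, 8}. A clique must lie in a single bag of any decomposition, so no decomposition can have width below 4. Therefore the treewidth is 4.

Treewidth 4.
Bags: B1 = {1, 2, 3, 5, 7}  B2 = {1, 3, 5, 6, 7}  B3 = {1, 3, 4, 5, 7}  B4 = {1, 2, 3, 7, 8}
Tree: B1–B2, B1–B3, B1–B4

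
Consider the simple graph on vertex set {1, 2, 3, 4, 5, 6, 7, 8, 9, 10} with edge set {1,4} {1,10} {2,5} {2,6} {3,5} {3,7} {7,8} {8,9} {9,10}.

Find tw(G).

1

A width-1 tree decomposition is:
Bags: B1 = {2, 6}  B2 = {2, 5}  B3 = {3, 5}  B4 = {3, 7}  B5 = {7, 8}  B6 = {8, 9}  B7 = {9, 10}  B8 = {1, 10}  B9 = {1, 4}
Tree: B1–B2, B2–B3, B3–B4, B4–B5, B5–B6, B6–B7, B7–B8, B8–B9
Every bag has size at most 2, so the width is 2 − 1 = 1 and tw(G) ≤ 1. G has an edge, so its treewidth is at least 1. Hence tw(G) = 1 exactly.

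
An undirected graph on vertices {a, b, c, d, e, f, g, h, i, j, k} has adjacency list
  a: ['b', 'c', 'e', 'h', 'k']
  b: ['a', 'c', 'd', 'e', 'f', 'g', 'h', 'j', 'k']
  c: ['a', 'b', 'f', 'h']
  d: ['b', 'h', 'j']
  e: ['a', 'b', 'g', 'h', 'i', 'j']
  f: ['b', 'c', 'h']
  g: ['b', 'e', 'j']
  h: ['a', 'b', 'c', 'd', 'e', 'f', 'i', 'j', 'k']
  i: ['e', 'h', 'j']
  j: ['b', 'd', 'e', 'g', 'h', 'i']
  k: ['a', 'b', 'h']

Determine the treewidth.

3

A width-3 tree decomposition is:
Bags: B1 = {a, b, e, h}  B2 = {a, b, c, h}  B3 = {b, e, h, j}  B4 = {a, b, h, k}  B5 = {e, h, i, j}  B6 = {b, d, h, j}  B7 = {b, e, g, j}  B8 = {b, c, f, h}
Tree: B1–B2, B1–B3, B1–B4, B3–B5, B3–B6, B3–B7, B2–B8
Each bag holds 4 vertices, so the decomposition has width 3, which upper-bounds the treewidth. On the other hand G contains the 4-clique {b, e, g, j}. A clique must lie in a single bag of any decomposition, so no decomposition can have width below 3. Therefore the treewidth is 3.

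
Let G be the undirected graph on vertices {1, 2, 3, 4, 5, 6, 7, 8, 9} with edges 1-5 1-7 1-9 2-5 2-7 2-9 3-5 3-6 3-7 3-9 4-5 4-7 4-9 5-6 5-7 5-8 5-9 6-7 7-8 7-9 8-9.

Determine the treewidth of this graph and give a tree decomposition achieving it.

Treewidth 3.
Bags: B1 = {3, 5, 7, 9}  B2 = {3, 5, 6, 7}  B3 = {2, 5, 7, 9}  B4 = {1, 5, 7, 9}  B5 = {5, 7, 8, 9}  B6 = {4, 5, 7, 9}
Tree: B1–B2, B1–B3, B1–B4, B4–B5, B5–B6

The largest bag has 4 vertices, giving width 3; this decomposition certifies tw(G) ≤ 3. On the other hand G contains the 4-clique {1, 5, 7, 9}. A clique must lie in a single bag of any decomposition, so no decomposition can have width below 3. Combining the bounds, tw(G) = 3.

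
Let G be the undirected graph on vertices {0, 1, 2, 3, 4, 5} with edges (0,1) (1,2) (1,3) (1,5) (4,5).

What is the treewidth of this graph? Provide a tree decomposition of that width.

Treewidth 1.
One optimal decomposition is:
Bags: B1 = {1, 3}  B2 = {0, 1}  B3 = {1, 5}  B4 = {1, 2}  B5 = {4, 5}
Tree: B1–B2, B1–B3, B2–B4, B3–B5

Every bag has size at most 2, so the width is 2 − 1 = 1 and tw(G) ≤ 1. Since G has at least one edge (e.g. 1–3), it is not an edgeless graph, so tw(G) ≥ 1. Combining the bounds, tw(G) = 1.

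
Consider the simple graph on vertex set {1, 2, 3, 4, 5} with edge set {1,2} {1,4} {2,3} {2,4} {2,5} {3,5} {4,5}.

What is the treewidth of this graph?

A width-2 tree decomposition is:
Bags: B1 = {2, 4, 5}  B2 = {1, 2, 4}  B3 = {2, 3, 5}
Tree: B1–B2, B1–B3
Every bag has size at most 3, so the width is 3 − 1 = 2 and tw(G) ≤ 2. For the lower bound, the 3 vertices {2, 3, 5} are pairwise adjacent, and any tree decomposition puts a clique entirely inside one bag — forcing width ≥ 2. Hence tw(G) = 2 exactly.

2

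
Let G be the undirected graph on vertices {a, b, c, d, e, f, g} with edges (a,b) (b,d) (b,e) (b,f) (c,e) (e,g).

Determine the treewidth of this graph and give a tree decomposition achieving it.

The largest bag has 2 vertices, giving width 1; this decomposition certifies tw(G) ≤ 1. Any graph with an edge has treewidth ≥ 1, and G has the edge f–b. Therefore the treewidth is 1.

Treewidth 1.
One such decomposition:
Bags: B1 = {b, f}  B2 = {b, e}  B3 = {a, b}  B4 = {c, e}  B5 = {e, g}  B6 = {b, d}
Tree: B1–B2, B2–B3, B2–B4, B4–B5, B1–B6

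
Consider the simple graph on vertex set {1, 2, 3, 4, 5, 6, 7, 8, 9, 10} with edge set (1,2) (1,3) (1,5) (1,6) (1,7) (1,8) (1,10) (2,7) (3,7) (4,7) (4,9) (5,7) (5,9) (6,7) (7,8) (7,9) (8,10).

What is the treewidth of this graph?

A width-2 tree decomposition is:
Bags: B1 = {1, 5, 7}  B2 = {1, 7, 8}  B3 = {5, 7, 9}  B4 = {1, 3, 7}  B5 = {4, 7, 9}  B6 = {1, 8, 10}  B7 = {1, 2, 7}  B8 = {1, 6, 7}
Tree: B1–B2, B1–B3, B2–B4, B3–B5, B2–B6, B2–B7, B4–B8
Each bag holds 3 vertices, so the decomposition has width 2, which upper-bounds the treewidth. On the other hand G contains the 3-clique {1, 8, 10}. A clique must lie in a single bag of any decomposition, so no decomposition can have width below 2. Therefore the treewidth is 2.

2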